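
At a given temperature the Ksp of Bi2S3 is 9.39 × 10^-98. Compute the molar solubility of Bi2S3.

Bi2S3(s) <=> 2 Bi^3+(aq) + 3 S^2-(aq)
Ksp = [Bi^3+]^2[S^2-]^3
If s mol/L of Bi2S3 dissolves, [Bi^3+] = 2s and [S^2-] = 3s.
Ksp = (2s)^2(3s)^3 = 108s^5
Solving, s = (9.39 × 10^-98/108)^(1/5) = 1.54 × 10^-20 M

s = 1.54 × 10^-20 M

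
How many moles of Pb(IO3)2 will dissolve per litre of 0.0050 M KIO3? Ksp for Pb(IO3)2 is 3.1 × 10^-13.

Pb(IO3)2(s) ⇌ Pb^2+(aq) + 2 IO3^-(aq)
Ksp = [Pb^2+][IO3^-]^2
If s mol/L dissolves here, [Pb^2+] = s, [IO3^-] = 0.0050 + 2s ≈ 0.0050 (since IO3^- from KIO3 dominates).
Ksp ≈ s × (0.0050)^2
s = 1.2 × 10^-8 M
Check: 2s = 2.5 × 10^-8 ≪ 0.0050, so the approximation is valid.

1.2 x 10^-8 M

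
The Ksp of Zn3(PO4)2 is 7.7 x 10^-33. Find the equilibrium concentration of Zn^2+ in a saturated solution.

Zn3(PO4)2(s) ⇌ 3 Zn^2+(aq) + 2 PO4^3-(aq)
Ksp = [Zn^2+]^3[PO4^3-]^2
If s mol/L of Zn3(PO4)2 dissolves, [Zn^2+] = 3s and [PO4^3-] = 2s.
Ksp = (3s)^3(2s)^2 = 108s^5
Solving, s = (7.7 x 10^-33/108)^(1/5) = 1.48 × 10^-7 M
[Zn^2+] = 3s = 4.4 × 10^-7 M

4.4 x 10^-7 M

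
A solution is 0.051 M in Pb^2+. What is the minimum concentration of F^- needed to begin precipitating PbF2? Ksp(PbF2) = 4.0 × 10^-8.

[F^-] = 8.9 × 10^-4 M

PbF2(s) ⇌ Pb^2+ + 2 F^-
Ksp = [Pb^2+][F^-]^2
Precipitation begins when Q = Ksp. With [Pb^2+] = 0.051 M:
4.0 × 10^-8 = (0.051) × [F^-]^2
[F^-] = (4.0 × 10^-8 / 5.1 × 10^-2)^(1/2) = 8.9 × 10^-4 M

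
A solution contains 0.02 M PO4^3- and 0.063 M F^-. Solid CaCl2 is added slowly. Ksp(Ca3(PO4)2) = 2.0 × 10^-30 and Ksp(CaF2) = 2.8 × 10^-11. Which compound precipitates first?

Precipitation of each salt starts when its ion product equals its Ksp.
For Ca3(PO4)2: 2.0 × 10^-30 = (0.02)^2 × [Ca^2+]^3  ⇒  [Ca^2+] = 1.7 x 10^-9 M.
For CaF2: 2.8 × 10^-11 = (0.063)^2 × [Ca^2+]  ⇒  [Ca^2+] = 7.1 × 10^-9 M.
The salt with the lower threshold [Ca^2+] precipitates first: Ca3(PO4)2.

Ca3(PO4)2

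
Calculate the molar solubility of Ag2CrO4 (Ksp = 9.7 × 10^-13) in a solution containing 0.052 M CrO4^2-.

Ag2CrO4(s) ⇌ 2 Ag^+ + CrO4^2-
Ksp = [Ag^+]^2[CrO4^2-]
If s mol/L dissolves here, [Ag^+] = 2s, [CrO4^2-] = 0.052 + s ≈ 0.052 (Ksp is small, so little additional dissolves).
Ksp ≈ (2s)^2 × 0.052
s = 2.2 × 10^-6 M
Check: s = 2.2 × 10^-6 ≪ 0.052, so the approximation is valid.

s ≈ 2.2e-6 M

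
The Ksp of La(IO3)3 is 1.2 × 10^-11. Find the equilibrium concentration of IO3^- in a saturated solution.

La(IO3)3(s) ⇌ La^3+ + 3 IO3^-
Ksp = [La^3+][IO3^-]^3
With molar solubility s: [La^3+] = s, [IO3^-] = 3s.
Ksp = s(3s)^3 = 27s^4
s = (1.2 × 10^-11 / 27)^(1/4) = 8.16 x 10^-4 M
[IO3^-] = 3s = 2.4 x 10^-3 M

[IO3^-] ≈ 2.4e-3 M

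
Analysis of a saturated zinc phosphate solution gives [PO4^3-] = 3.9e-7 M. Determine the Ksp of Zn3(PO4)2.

3.0 × 10^-32

Zn3(PO4)2(s) <=> 3 Zn^2+(aq) + 2 PO4^3-(aq)
Stoichiometry gives [Zn^2+] = (3/2)[PO4^3-] = 5.85 × 10^-7 M.
Ksp = [Zn^2+]^3[PO4^3-]^2
Ksp = (5.85 x 10^-7)^3 × (3.9 × 10^-7)^2 = 3.0 x 10^-32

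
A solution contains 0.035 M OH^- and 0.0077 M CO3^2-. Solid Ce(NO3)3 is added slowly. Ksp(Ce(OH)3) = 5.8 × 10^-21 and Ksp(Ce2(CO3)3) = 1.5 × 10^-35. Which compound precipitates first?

Ce(OH)3

Each salt begins to precipitate when Q = Ksp, i.e. when [Ce^3+] reaches its threshold.
For Ce(OH)3: 5.8 × 10^-21 = (0.035)^3 × [Ce^3+]  ⇒  [Ce^3+] = 1.4 × 10^-16 M.
For Ce2(CO3)3: 1.5 × 10^-35 = (0.0077)^3 × [Ce^3+]^2  ⇒  [Ce^3+] = 5.7 x 10^-15 M.
The salt with the lower threshold [Ce^3+] precipitates first: Ce(OH)3.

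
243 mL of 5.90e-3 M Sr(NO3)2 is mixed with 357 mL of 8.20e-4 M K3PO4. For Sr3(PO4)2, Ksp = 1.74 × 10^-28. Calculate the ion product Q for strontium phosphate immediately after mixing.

Total volume = 243 + 357 = 600 mL.
[Sr^2+] = 5.90 × 10^-3 × (243/600) = 2.390 × 10^-3 M
[PO4^3-] = 8.20 × 10^-4 × (357/600) = 4.879 × 10^-4 M
Sr3(PO4)2(s) ⇌ 3 Sr^2+(aq) + 2 PO4^3-(aq), so Q = [Sr^2+]^3[PO4^3-]^2
Q = (2.390 × 10^-3)^3(4.879 × 10^-4)^2 = 3.25 × 10^-15
Q > Ksp, so Sr3(PO4)2 will precipitate.

Q ≈ 3.25 × 10^-15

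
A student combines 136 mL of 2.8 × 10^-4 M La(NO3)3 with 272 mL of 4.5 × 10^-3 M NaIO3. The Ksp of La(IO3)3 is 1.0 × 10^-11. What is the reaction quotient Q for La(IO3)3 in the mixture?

Total volume = 136 + 272 = 408 mL.
[La^3+] = 2.8 × 10^-4 × (136/408) = 9.33 x 10^-5 M
[IO3^-] = 4.5 × 10^-3 × (272/408) = 3.00 x 10^-3 M
La(IO3)3(s) ⇌ La^3+ + 3 IO3^-, so Q = [La^3+][IO3^-]^3
Q = (9.33 × 10^-5)(3.00 × 10^-3)^3 = 2.5 × 10^-12
Q < Ksp, so no precipitate of La(IO3)3 forms.

Q = 2.5 x 10^-12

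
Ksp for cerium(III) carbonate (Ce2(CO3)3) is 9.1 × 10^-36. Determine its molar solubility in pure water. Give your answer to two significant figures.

Ce2(CO3)3(s) <=> 2 Ce^3+(aq) + 3 CO3^2-(aq)
Ksp = [Ce^3+]^2[CO3^2-]^3
If s mol/L of Ce2(CO3)3 dissolves, [Ce^3+] = 2s and [CO3^2-] = 3s.
Substituting: Ksp = (2s)^2(3s)^3 = 108s^5
s^5 = 9.1 × 10^-36 / 108, so s = 3.8 × 10^-8 M

s = 3.8 x 10^-8 M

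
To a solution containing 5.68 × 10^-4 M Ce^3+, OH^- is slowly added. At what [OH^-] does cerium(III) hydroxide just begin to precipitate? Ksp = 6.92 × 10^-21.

[OH^-] ≈ 2.30 × 10^-6 M

Ce(OH)3(s) ⇌ Ce^3+(aq) + 3 OH^-(aq)
Ksp = [Ce^3+][OH^-]^3
Precipitation begins when Q = Ksp. With [Ce^3+] = 5.68 × 10^-4 M:
6.92 × 10^-21 = (5.68 × 10^-4) × [OH^-]^3
[OH^-] = (6.92 × 10^-21 / 5.68 × 10^-4)^(1/3) = 2.30 x 10^-6 M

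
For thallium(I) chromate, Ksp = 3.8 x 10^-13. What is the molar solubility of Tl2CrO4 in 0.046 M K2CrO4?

s ≈ 1.4e-6 M

Tl2CrO4(s) ⇌ 2 Tl^+(aq) + CrO4^2-(aq)
Ksp = [Tl^+]^2[CrO4^2-]
If s mol/L dissolves here, [Tl^+] = 2s, [CrO4^2-] = 0.046 + s ≈ 0.046 (Ksp is small, so little additional dissolves).
Ksp ≈ (2s)^2 × 0.046
s = 1.4 × 10^-6 M
Check: s = 1.4 x 10^-6 ≪ 0.046, so the approximation is valid.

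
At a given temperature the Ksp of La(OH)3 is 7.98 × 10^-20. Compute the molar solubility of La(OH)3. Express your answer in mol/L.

La(OH)3(s) ⇌ La^3+ + 3 OH^-
Ksp = [La^3+][OH^-]^3
For each mole of La(OH)3 that dissolves: [La^3+] = s, [OH^-] = 3s.
So Ksp = s × (3s)^3 = 27s^4
s^4 = 7.98 × 10^-20 / 27, so s = 7.37 x 10^-6 M

7.37 × 10^-6 M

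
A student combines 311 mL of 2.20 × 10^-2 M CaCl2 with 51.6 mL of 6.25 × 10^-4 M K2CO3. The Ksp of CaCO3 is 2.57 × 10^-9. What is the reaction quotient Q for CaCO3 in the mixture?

Q = 1.68 x 10^-6

Total volume = 311 + 51.6 = 362.6 mL.
[Ca^2+] = 2.20 × 10^-2 × (311/362.6) = 1.887 x 10^-2 M
[CO3^2-] = 6.25 x 10^-4 × (51.6/362.6) = 8.894 x 10^-5 M
CaCO3(s) <=> Ca^2+ + CO3^2-, so Q = [Ca^2+][CO3^2-]
Q = (1.887 × 10^-2)(8.894 × 10^-5) = 1.68 × 10^-6
Q > Ksp, so CaCO3 will precipitate.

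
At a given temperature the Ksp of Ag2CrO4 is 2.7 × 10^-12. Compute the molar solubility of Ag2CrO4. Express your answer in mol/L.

s = 8.8e-5 M

Ag2CrO4(s) ⇌ 2 Ag^+(aq) + CrO4^2-(aq)
Ksp = [Ag^+]^2[CrO4^2-]
For each mole of Ag2CrO4 that dissolves: [Ag^+] = 2s, [CrO4^2-] = s.
Substituting: Ksp = (2s)^2s = 4s^3
Solving, s = (2.7 × 10^-12/4)^(1/3) = 8.8 × 10^-5 M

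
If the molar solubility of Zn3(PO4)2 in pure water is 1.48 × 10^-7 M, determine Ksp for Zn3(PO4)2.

Zn3(PO4)2(s) ⇌ 3 Zn^2+(aq) + 2 PO4^3-(aq)
Let s = molar solubility. Then [Zn^2+] = 3s and [PO4^3-] = 2s.
Ksp = [Zn^2+]^3[PO4^3-]^2
So Ksp = (3s)^3 × (2s)^2 = 108s^5
With s = 1.48 × 10^-7: Ksp = 7.67 × 10^-33

Ksp = 7.67 × 10^-33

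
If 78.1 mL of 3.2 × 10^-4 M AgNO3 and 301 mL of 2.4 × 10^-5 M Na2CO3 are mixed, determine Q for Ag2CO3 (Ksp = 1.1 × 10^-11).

Total volume = 78.1 + 301 = 379.1 mL.
[Ag^+] = 3.2 × 10^-4 × (78.1/379.1) = 6.59 × 10^-5 M
[CO3^2-] = 2.4 × 10^-5 × (301/379.1) = 1.91 × 10^-5 M
Ag2CO3(s) ⇌ 2 Ag^+(aq) + CO3^2-(aq), so Q = [Ag^+]^2[CO3^2-]
Q = (6.59 x 10^-5)^2(1.91 × 10^-5) = 8.3 × 10^-14
Q < Ksp, so no precipitate of Ag2CO3 forms.

Q ≈ 8.3 × 10^-14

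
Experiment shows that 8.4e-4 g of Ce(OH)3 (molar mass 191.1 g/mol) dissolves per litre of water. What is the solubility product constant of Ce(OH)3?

Molar solubility s = (8.4 × 10^-4 g/L) / (191.1 g/mol) = 4.40 x 10^-6 M.
Ce(OH)3(s) ⇌ Ce^3+(aq) + 3 OH^-(aq)
If s mol/L of Ce(OH)3 dissolves, [Ce^3+] = s and [OH^-] = 3s.
Ksp = [Ce^3+][OH^-]^3
So Ksp = s × (3s)^3 = 27s^4
With s = 4.40 × 10^-6: Ksp = 1.0 x 10^-20

Ksp = 1.0e-20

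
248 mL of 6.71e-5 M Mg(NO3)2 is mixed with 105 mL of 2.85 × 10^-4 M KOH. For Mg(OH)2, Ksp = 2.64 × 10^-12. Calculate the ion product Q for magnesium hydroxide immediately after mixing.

Q = 3.39e-13

Total volume = 248 + 105 = 353 mL.
[Mg^2+] = 6.71 x 10^-5 × (248/353) = 4.714 × 10^-5 M
[OH^-] = 2.85 × 10^-4 × (105/353) = 8.477 × 10^-5 M
Mg(OH)2(s) <=> Mg^2+ + 2 OH^-, so Q = [Mg^2+][OH^-]^2
Q = (4.714 × 10^-5)(8.477 × 10^-5)^2 = 3.39 x 10^-13
Q < Ksp, so no precipitate of Mg(OH)2 forms.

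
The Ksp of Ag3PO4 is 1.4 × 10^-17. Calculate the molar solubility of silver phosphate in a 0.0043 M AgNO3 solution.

1.8e-10 M

Ag3PO4(s) <=> 3 Ag^+(aq) + PO4^3-(aq)
Ksp = [Ag^+]^3[PO4^3-]
Let s be the molar solubility in this solution. [Ag^+] = 0.0043 + 3s ≈ 0.0043, [PO4^3-] = s (since Ag^+ from AgNO3 dominates).
Ksp ≈ (0.0043)^3 × s
s = 1.8 × 10^-10 M
Check: 3s = 5.3 × 10^-10 ≪ 0.0043, so the approximation is valid.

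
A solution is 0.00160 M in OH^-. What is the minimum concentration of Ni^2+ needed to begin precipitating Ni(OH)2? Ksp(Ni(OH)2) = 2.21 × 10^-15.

8.63 × 10^-10 M

Ni(OH)2(s) ⇌ Ni^2+ + 2 OH^-
Ksp = [Ni^2+][OH^-]^2
Precipitation begins when Q = Ksp. With [OH^-] = 0.00160 M:
2.21 × 10^-15 = (0.00160)^2 × [Ni^2+]
[Ni^2+] = (2.21 × 10^-15 / 2.560 x 10^-6) = 8.63 x 10^-10 M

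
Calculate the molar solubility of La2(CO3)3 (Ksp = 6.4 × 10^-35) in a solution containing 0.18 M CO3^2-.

5.2 x 10^-17 M

La2(CO3)3(s) <=> 2 La^3+(aq) + 3 CO3^2-(aq)
Ksp = [La^3+]^2[CO3^2-]^3
Let s be the molar solubility in this solution. [La^3+] = 2s, [CO3^2-] = 0.18 + 3s ≈ 0.18 (since the CO3^2- already present dominates).
Ksp ≈ (2s)^2 × (0.18)^3
s = 5.2 × 10^-17 M
Check: 3s = 1.6 x 10^-16 ≪ 0.18, so the approximation is valid.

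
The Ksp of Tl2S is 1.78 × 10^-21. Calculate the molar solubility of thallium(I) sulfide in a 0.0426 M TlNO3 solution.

9.81 x 10^-19 M

Tl2S(s) ⇌ 2 Tl^+(aq) + S^2-(aq)
Ksp = [Tl^+]^2[S^2-]
Let s = moles of Tl2S that dissolve per litre. [Tl^+] = 0.0426 + 2s ≈ 0.0426, [S^2-] = s (common-ion effect: Tl^+ is already 0.0426 M).
Ksp ≈ (0.0426)^2 × s
s = 9.81 x 10^-19 M
Check: 2s = 2.0 × 10^-18 ≪ 0.0426, so the approximation is valid.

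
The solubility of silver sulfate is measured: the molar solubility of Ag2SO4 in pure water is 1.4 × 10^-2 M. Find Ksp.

1.1e-5

Ag2SO4(s) <=> 2 Ag^+ + SO4^2-
For each mole of Ag2SO4 that dissolves: [Ag^+] = 2s, [SO4^2-] = s.
Ksp = [Ag^+]^2[SO4^2-]
Substituting: Ksp = (2s)^2s = 4s^3
Ksp = 4 × (1.4 x 10^-2)^3 = 1.1 × 10^-5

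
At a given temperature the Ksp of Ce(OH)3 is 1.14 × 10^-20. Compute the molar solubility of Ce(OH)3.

s = 4.53 × 10^-6 M

Ce(OH)3(s) <=> Ce^3+ + 3 OH^-
Ksp = [Ce^3+][OH^-]^3
If s mol/L of Ce(OH)3 dissolves, [Ce^3+] = s and [OH^-] = 3s.
Substituting: Ksp = s(3s)^3 = 27s^4
s = (1.14 × 10^-20 / 27)^(1/4) = 4.53 x 10^-6 M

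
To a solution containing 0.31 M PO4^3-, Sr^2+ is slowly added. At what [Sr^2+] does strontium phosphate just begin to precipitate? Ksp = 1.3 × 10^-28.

Sr3(PO4)2(s) ⇌ 3 Sr^2+(aq) + 2 PO4^3-(aq)
Ksp = [Sr^2+]^3[PO4^3-]^2
Precipitation begins when Q = Ksp. With [PO4^3-] = 0.31 M:
1.3 × 10^-28 = (0.31)^2 × [Sr^2+]^3
[Sr^2+] = (1.3 × 10^-28 / 9.61 x 10^-2)^(1/3) = 1.1 x 10^-9 M

1.1 x 10^-9 M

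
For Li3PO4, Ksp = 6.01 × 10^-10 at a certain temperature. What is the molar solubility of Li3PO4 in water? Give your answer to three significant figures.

Li3PO4(s) ⇌ 3 Li^+(aq) + PO4^3-(aq)
Ksp = [Li^+]^3[PO4^3-]
With molar solubility s: [Li^+] = 3s, [PO4^3-] = s.
Ksp = (3s)^3s = 27s^4
s = (6.01 × 10^-10 / 27)^(1/4) = 2.17 × 10^-3 M

s ≈ 2.17 x 10^-3 M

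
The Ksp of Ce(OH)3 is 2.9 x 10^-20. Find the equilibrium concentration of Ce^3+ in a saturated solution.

[Ce^3+] ≈ 5.7 × 10^-6 M

Ce(OH)3(s) <=> Ce^3+ + 3 OH^-
Ksp = [Ce^3+][OH^-]^3
For each mole of Ce(OH)3 that dissolves: [Ce^3+] = s, [OH^-] = 3s.
Ksp = s(3s)^3 = 27s^4
Solving, s = (2.9 x 10^-20/27)^(1/4) = 5.72 × 10^-6 M
[Ce^3+] = s = 5.7 × 10^-6 M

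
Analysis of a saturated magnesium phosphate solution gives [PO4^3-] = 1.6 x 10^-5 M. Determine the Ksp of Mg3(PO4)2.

Ksp = 3.5e-24

Mg3(PO4)2(s) <=> 3 Mg^2+ + 2 PO4^3-
Stoichiometry gives [Mg^2+] = (3/2)[PO4^3-] = 2.40 × 10^-5 M.
Ksp = [Mg^2+]^3[PO4^3-]^2
Ksp = (2.40 × 10^-5)^3 × (1.6 x 10^-5)^2 = 3.5 × 10^-24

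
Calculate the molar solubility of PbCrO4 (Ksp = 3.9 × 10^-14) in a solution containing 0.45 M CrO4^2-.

PbCrO4(s) ⇌ Pb^2+ + CrO4^2-
Ksp = [Pb^2+][CrO4^2-]
Let s = moles of PbCrO4 that dissolve per litre. [Pb^2+] = s, [CrO4^2-] = 0.45 + s ≈ 0.45 (Ksp is small, so little additional dissolves).
Ksp ≈ s × 0.45
s = 8.7 × 10^-14 M
Check: s = 8.7 x 10^-14 ≪ 0.45, so the approximation is valid.

s = 8.7 × 10^-14 M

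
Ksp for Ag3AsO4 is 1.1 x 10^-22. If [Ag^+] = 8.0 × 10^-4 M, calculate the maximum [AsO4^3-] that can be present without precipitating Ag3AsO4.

[AsO4^3-] = 2.1 x 10^-13 M

Ag3AsO4(s) ⇌ 3 Ag^+ + AsO4^3-
Ksp = [Ag^+]^3[AsO4^3-]
Precipitation begins when Q = Ksp. With [Ag^+] = 8.0 × 10^-4 M:
1.1 x 10^-22 = (8.0 × 10^-4)^3 × [AsO4^3-]
[AsO4^3-] = (1.1 x 10^-22 / 5.12 x 10^-10) = 2.1 × 10^-13 M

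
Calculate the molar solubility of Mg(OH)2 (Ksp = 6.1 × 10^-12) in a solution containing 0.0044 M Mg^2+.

Mg(OH)2(s) ⇌ Mg^2+ + 2 OH^-
Ksp = [Mg^2+][OH^-]^2
If s mol/L dissolves here, [Mg^2+] = 0.0044 + s ≈ 0.0044, [OH^-] = 2s (common-ion effect: Mg^2+ is already 0.0044 M).
Ksp ≈ 0.0044 × (2s)^2
s = 1.9 × 10^-5 M
Check: s = 1.9 × 10^-5 ≪ 0.0044, so the approximation is valid.

1.9e-5 M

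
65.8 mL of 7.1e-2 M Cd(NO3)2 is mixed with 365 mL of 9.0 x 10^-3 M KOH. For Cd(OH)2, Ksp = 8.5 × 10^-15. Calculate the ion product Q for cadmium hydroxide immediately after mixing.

Total volume = 65.8 + 365 = 430.8 mL.
[Cd^2+] = 7.1 × 10^-2 × (65.8/430.8) = 1.08 x 10^-2 M
[OH^-] = 9.0 × 10^-3 × (365/430.8) = 7.63 × 10^-3 M
Cd(OH)2(s) ⇌ Cd^2+ + 2 OH^-, so Q = [Cd^2+][OH^-]^2
Q = (1.08 × 10^-2)(7.63 × 10^-3)^2 = 6.3 × 10^-7
Q > Ksp, so Cd(OH)2 will precipitate.

Q ≈ 6.3 × 10^-7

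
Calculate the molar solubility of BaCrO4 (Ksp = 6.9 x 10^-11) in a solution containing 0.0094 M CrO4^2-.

s ≈ 7.3 × 10^-9 M

BaCrO4(s) <=> Ba^2+(aq) + CrO4^2-(aq)
Ksp = [Ba^2+][CrO4^2-]
If s mol/L dissolves here, [Ba^2+] = s, [CrO4^2-] = 0.0094 + s ≈ 0.0094 (Ksp is small, so little additional dissolves).
Ksp ≈ s × 0.0094
s = 7.3 × 10^-9 M
Check: s = 7.3 × 10^-9 ≪ 0.0094, so the approximation is valid.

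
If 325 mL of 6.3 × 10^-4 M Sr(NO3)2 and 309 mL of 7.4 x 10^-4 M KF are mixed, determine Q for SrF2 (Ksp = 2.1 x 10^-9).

Total volume = 325 + 309 = 634 mL.
[Sr^2+] = 6.3 × 10^-4 × (325/634) = 3.23 x 10^-4 M
[F^-] = 7.4 x 10^-4 × (309/634) = 3.61 × 10^-4 M
SrF2(s) ⇌ Sr^2+(aq) + 2 F^-(aq), so Q = [Sr^2+][F^-]^2
Q = (3.23 × 10^-4)(3.61 x 10^-4)^2 = 4.2 × 10^-11
Q < Ksp, so no precipitate of SrF2 forms.

Q ≈ 4.2 × 10^-11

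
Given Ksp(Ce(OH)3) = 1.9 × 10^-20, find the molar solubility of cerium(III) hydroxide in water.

s = 5.2 × 10^-6 M

Ce(OH)3(s) ⇌ Ce^3+(aq) + 3 OH^-(aq)
Ksp = [Ce^3+][OH^-]^3
Let s = molar solubility. Then [Ce^3+] = s and [OH^-] = 3s.
Ksp = s(3s)^3 = 27s^4
s = (1.9 × 10^-20 / 27)^(1/4) = 5.2 × 10^-6 M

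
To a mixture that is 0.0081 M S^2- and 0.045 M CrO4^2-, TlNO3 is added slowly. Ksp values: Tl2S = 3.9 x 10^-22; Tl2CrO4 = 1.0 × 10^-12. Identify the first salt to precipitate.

Precipitation of each salt starts when its ion product equals its Ksp.
For Tl2S: 3.9 x 10^-22 = 0.0081 × [Tl^+]^2  ⇒  [Tl^+] = 2.2 × 10^-10 M.
For Tl2CrO4: 1.0 × 10^-12 = 0.045 × [Tl^+]^2  ⇒  [Tl^+] = 4.7 x 10^-6 M.
The salt with the lower threshold [Tl^+] precipitates first: Tl2S.

Tl2S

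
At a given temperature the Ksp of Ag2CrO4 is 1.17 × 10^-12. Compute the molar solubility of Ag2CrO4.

s = 6.64e-5 M

Ag2CrO4(s) ⇌ 2 Ag^+ + CrO4^2-
Ksp = [Ag^+]^2[CrO4^2-]
If s mol/L of Ag2CrO4 dissolves, [Ag^+] = 2s and [CrO4^2-] = s.
Ksp = (2s)^2s = 4s^3
s = (1.17 × 10^-12 / 4)^(1/3) = 6.64 × 10^-5 M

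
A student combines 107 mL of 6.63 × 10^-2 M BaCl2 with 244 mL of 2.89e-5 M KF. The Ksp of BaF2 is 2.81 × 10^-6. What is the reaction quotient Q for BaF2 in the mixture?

Total volume = 107 + 244 = 351 mL.
[Ba^2+] = 6.63 × 10^-2 × (107/351) = 2.021 x 10^-2 M
[F^-] = 2.89 × 10^-5 × (244/351) = 2.009 x 10^-5 M
BaF2(s) ⇌ Ba^2+ + 2 F^-, so Q = [Ba^2+][F^-]^2
Q = (2.021 × 10^-2)(2.009 × 10^-5)^2 = 8.16 x 10^-12
Q < Ksp, so no precipitate of BaF2 forms.

Q ≈ 8.16 × 10^-12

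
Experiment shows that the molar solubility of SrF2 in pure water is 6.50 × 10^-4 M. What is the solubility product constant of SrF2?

1.10e-9

SrF2(s) ⇌ Sr^2+ + 2 F^-
Let s = molar solubility. Then [Sr^2+] = s and [F^-] = 2s.
Ksp = [Sr^2+][F^-]^2
So Ksp = s × (2s)^2 = 4s^3
With s = 6.50 x 10^-4: Ksp = 1.10 × 10^-9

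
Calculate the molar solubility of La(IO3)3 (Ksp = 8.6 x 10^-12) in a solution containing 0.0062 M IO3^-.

La(IO3)3(s) <=> La^3+ + 3 IO3^-
Ksp = [La^3+][IO3^-]^3
Let s = moles of La(IO3)3 that dissolve per litre. [La^3+] = s, [IO3^-] = 0.0062 + 3s ≈ 0.0062 (Ksp is small, so little additional dissolves).
Ksp ≈ s × (0.0062)^3
s = 3.6 × 10^-5 M
Check: 3s = 1.1 x 10^-4 ≪ 0.0062, so the approximation is valid.

s = 3.6e-5 M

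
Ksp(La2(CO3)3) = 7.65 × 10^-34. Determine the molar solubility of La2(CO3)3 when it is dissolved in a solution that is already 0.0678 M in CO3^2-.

s = 7.83e-16 M

La2(CO3)3(s) <=> 2 La^3+ + 3 CO3^2-
Ksp = [La^3+]^2[CO3^2-]^3
Let s = moles of La2(CO3)3 that dissolve per litre. [La^3+] = 2s, [CO3^2-] = 0.0678 + 3s ≈ 0.0678 (since the CO3^2- already present dominates).
Ksp ≈ (2s)^2 × (0.0678)^3
s = 7.83 x 10^-16 M
Check: 3s = 2.4 × 10^-15 ≪ 0.0678, so the approximation is valid.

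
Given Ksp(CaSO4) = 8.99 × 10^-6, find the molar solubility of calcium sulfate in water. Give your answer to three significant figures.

s ≈ 3.00 x 10^-3 M

CaSO4(s) ⇌ Ca^2+ + SO4^2-
Ksp = [Ca^2+][SO4^2-]
For each mole of CaSO4 that dissolves: [Ca^2+] = s, [SO4^2-] = s.
Ksp = s × s = s^2
s = (8.99 × 10^-6)^(1/2) = 3.00 × 10^-3 M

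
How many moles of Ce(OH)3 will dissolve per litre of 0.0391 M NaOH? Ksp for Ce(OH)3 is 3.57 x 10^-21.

s ≈ 5.97e-17 M

Ce(OH)3(s) ⇌ Ce^3+ + 3 OH^-
Ksp = [Ce^3+][OH^-]^3
If s mol/L dissolves here, [Ce^3+] = s, [OH^-] = 0.0391 + 3s ≈ 0.0391 (Ksp is small, so little additional dissolves).
Ksp ≈ s × (0.0391)^3
s = 5.97 × 10^-17 M
Check: 3s = 1.8 × 10^-16 ≪ 0.0391, so the approximation is valid.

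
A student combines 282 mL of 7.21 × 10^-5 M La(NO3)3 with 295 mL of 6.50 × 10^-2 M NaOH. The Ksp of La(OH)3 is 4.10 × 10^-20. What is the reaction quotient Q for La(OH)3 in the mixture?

Total volume = 282 + 295 = 577 mL.
[La^3+] = 7.21 x 10^-5 × (282/577) = 3.524 × 10^-5 M
[OH^-] = 6.50 × 10^-2 × (295/577) = 3.323 × 10^-2 M
La(OH)3(s) <=> La^3+ + 3 OH^-, so Q = [La^3+][OH^-]^3
Q = (3.524 x 10^-5)(3.323 × 10^-2)^3 = 1.29 × 10^-9
Q > Ksp, so La(OH)3 will precipitate.

Q ≈ 1.29e-9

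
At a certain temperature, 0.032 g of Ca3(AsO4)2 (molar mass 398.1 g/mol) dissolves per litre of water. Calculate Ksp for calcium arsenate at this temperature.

Molar solubility s = (3.2 x 10^-2 g/L) / (398.1 g/mol) = 8.04 × 10^-5 M.
Ca3(AsO4)2(s) ⇌ 3 Ca^2+(aq) + 2 AsO4^3-(aq)
For each mole of Ca3(AsO4)2 that dissolves: [Ca^2+] = 3s, [AsO4^3-] = 2s.
Ksp = [Ca^2+]^3[AsO4^3-]^2
Substituting: Ksp = (3s)^3(2s)^2 = 108s^5
Ksp = 108 × (8.04 x 10^-5)^5 = 3.6 x 10^-19

3.6e-19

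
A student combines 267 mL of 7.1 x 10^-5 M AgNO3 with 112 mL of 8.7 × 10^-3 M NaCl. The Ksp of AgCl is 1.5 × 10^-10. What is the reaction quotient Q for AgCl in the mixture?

1.3e-7

Total volume = 267 + 112 = 379 mL.
[Ag^+] = 7.1 × 10^-5 × (267/379) = 5.00 × 10^-5 M
[Cl^-] = 8.7 × 10^-3 × (112/379) = 2.57 × 10^-3 M
AgCl(s) <=> Ag^+ + Cl^-, so Q = [Ag^+][Cl^-]
Q = (5.00 × 10^-5)(2.57 × 10^-3) = 1.3 x 10^-7
Q > Ksp, so AgCl will precipitate.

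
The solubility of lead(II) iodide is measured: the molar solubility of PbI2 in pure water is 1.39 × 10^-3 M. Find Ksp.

1.07e-8

PbI2(s) ⇌ Pb^2+ + 2 I^-
Let s = molar solubility. Then [Pb^2+] = s and [I^-] = 2s.
Ksp = [Pb^2+][I^-]^2
Ksp = s(2s)^2 = 4s^3
With s = 1.39 × 10^-3: Ksp = 1.07 × 10^-8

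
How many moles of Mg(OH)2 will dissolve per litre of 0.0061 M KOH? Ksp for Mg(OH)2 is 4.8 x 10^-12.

Mg(OH)2(s) <=> Mg^2+(aq) + 2 OH^-(aq)
Ksp = [Mg^2+][OH^-]^2
Let s = moles of Mg(OH)2 that dissolve per litre. [Mg^2+] = s, [OH^-] = 0.0061 + 2s ≈ 0.0061 (since OH^- from KOH dominates).
Ksp ≈ s × (0.0061)^2
s = 1.3 × 10^-7 M
Check: 2s = 2.6 × 10^-7 ≪ 0.0061, so the approximation is valid.

s ≈ 1.3 × 10^-7 M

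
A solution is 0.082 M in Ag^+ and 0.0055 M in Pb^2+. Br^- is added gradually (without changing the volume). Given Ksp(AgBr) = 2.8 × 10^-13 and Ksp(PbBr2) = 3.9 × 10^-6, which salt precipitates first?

Each salt begins to precipitate when Q = Ksp, i.e. when [Br^-] reaches its threshold.
For AgBr: 2.8 × 10^-13 = 0.082 × [Br^-]  ⇒  [Br^-] = 3.4 × 10^-12 M.
For PbBr2: 3.9 × 10^-6 = 0.0055 × [Br^-]^2  ⇒  [Br^-] = 2.7 × 10^-2 M.
The salt with the lower threshold [Br^-] precipitates first: AgBr.

AgBr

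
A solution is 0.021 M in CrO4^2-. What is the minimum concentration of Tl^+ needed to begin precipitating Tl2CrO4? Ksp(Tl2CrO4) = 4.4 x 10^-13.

[Tl^+] ≈ 4.6 × 10^-6 M

Tl2CrO4(s) ⇌ 2 Tl^+(aq) + CrO4^2-(aq)
Ksp = [Tl^+]^2[CrO4^2-]
Precipitation begins when Q = Ksp. With [CrO4^2-] = 0.021 M:
4.4 x 10^-13 = (0.021) × [Tl^+]^2
[Tl^+] = (4.4 x 10^-13 / 2.1 × 10^-2)^(1/2) = 4.6 × 10^-6 M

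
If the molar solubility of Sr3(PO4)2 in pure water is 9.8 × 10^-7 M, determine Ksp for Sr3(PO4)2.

Ksp ≈ 9.8 × 10^-29

Sr3(PO4)2(s) <=> 3 Sr^2+ + 2 PO4^3-
For each mole of Sr3(PO4)2 that dissolves: [Sr^2+] = 3s, [PO4^3-] = 2s.
Ksp = [Sr^2+]^3[PO4^3-]^2
Substituting: Ksp = (3s)^3(2s)^2 = 108s^5
With s = 9.8 × 10^-7: Ksp = 9.8 x 10^-29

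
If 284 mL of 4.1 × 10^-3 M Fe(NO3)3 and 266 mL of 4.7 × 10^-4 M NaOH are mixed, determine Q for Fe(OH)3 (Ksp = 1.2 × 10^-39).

2.5 × 10^-14

Total volume = 284 + 266 = 550 mL.
[Fe^3+] = 4.1 × 10^-3 × (284/550) = 2.12 × 10^-3 M
[OH^-] = 4.7 × 10^-4 × (266/550) = 2.27 × 10^-4 M
Fe(OH)3(s) <=> Fe^3+ + 3 OH^-, so Q = [Fe^3+][OH^-]^3
Q = (2.12 × 10^-3)(2.27 × 10^-4)^3 = 2.5 x 10^-14
Q > Ksp, so Fe(OH)3 will precipitate.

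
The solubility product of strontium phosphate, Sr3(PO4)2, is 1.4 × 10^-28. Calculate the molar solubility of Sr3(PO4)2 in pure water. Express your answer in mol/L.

Sr3(PO4)2(s) <=> 3 Sr^2+(aq) + 2 PO4^3-(aq)
Ksp = [Sr^2+]^3[PO4^3-]^2
If s mol/L of Sr3(PO4)2 dissolves, [Sr^2+] = 3s and [PO4^3-] = 2s.
Ksp = (3s)^3(2s)^2 = 108s^5
s = (1.4 × 10^-28 / 108)^(1/5) = 1.1 × 10^-6 M

1.1e-6 M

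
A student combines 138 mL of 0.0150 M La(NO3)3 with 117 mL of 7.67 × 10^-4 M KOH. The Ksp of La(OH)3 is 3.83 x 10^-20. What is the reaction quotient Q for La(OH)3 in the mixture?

Total volume = 138 + 117 = 255 mL.
[La^3+] = 1.50 × 10^-2 × (138/255) = 8.118 x 10^-3 M
[OH^-] = 7.67 × 10^-4 × (117/255) = 3.519 x 10^-4 M
La(OH)3(s) ⇌ La^3+(aq) + 3 OH^-(aq), so Q = [La^3+][OH^-]^3
Q = (8.118 x 10^-3)(3.519 × 10^-4)^3 = 3.54 x 10^-13
Q > Ksp, so La(OH)3 will precipitate.

Q ≈ 3.54 x 10^-13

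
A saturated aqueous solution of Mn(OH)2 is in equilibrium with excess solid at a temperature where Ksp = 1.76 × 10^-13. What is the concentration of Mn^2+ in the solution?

3.53e-5 M

Mn(OH)2(s) <=> Mn^2+ + 2 OH^-
Ksp = [Mn^2+][OH^-]^2
Let s = molar solubility. Then [Mn^2+] = s and [OH^-] = 2s.
Ksp = s(2s)^2 = 4s^3
s^3 = 1.76 × 10^-13 / 4, so s = 3.530 × 10^-5 M
[Mn^2+] = s = 3.53 x 10^-5 M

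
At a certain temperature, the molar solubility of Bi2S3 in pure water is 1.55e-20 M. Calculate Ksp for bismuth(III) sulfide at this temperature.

Ksp = 9.66 × 10^-98

Bi2S3(s) <=> 2 Bi^3+ + 3 S^2-
With molar solubility s: [Bi^3+] = 2s, [S^2-] = 3s.
Ksp = [Bi^3+]^2[S^2-]^3
So Ksp = (2s)^2 × (3s)^3 = 108s^5
Ksp = 108 × (1.55 × 10^-20)^5 = 9.66 x 10^-98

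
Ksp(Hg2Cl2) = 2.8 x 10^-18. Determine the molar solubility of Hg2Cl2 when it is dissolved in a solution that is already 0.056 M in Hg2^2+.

Hg2Cl2(s) ⇌ Hg2^2+(aq) + 2 Cl^-(aq)
Ksp = [Hg2^2+][Cl^-]^2
Let s be the molar solubility in this solution. [Hg2^2+] = 0.056 + s ≈ 0.056, [Cl^-] = 2s (common-ion effect: Hg2^2+ is already 0.056 M).
Ksp ≈ 0.056 × (2s)^2
s = 3.5 x 10^-9 M
Check: s = 3.5 x 10^-9 ≪ 0.056, so the approximation is valid.

s ≈ 3.5 x 10^-9 M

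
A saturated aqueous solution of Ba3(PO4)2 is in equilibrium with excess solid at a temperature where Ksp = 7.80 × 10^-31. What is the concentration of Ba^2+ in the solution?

[Ba^2+] ≈ 1.12e-6 M

Ba3(PO4)2(s) ⇌ 3 Ba^2+ + 2 PO4^3-
Ksp = [Ba^2+]^3[PO4^3-]^2
Let s = molar solubility. Then [Ba^2+] = 3s and [PO4^3-] = 2s.
So Ksp = (3s)^3 × (2s)^2 = 108s^5
Solving, s = (7.80 × 10^-31/108)^(1/5) = 3.730 × 10^-7 M
[Ba^2+] = 3s = 1.12 x 10^-6 M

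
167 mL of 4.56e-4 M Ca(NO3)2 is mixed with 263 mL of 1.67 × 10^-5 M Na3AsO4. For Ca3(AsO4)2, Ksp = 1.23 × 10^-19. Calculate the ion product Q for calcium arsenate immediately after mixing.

Q = 5.79 × 10^-22

Total volume = 167 + 263 = 430 mL.
[Ca^2+] = 4.56 x 10^-4 × (167/430) = 1.771 x 10^-4 M
[AsO4^3-] = 1.67 × 10^-5 × (263/430) = 1.021 × 10^-5 M
Ca3(AsO4)2(s) ⇌ 3 Ca^2+(aq) + 2 AsO4^3-(aq), so Q = [Ca^2+]^3[AsO4^3-]^2
Q = (1.771 × 10^-4)^3(1.021 × 10^-5)^2 = 5.79 × 10^-22
Q < Ksp, so no precipitate of Ca3(AsO4)2 forms.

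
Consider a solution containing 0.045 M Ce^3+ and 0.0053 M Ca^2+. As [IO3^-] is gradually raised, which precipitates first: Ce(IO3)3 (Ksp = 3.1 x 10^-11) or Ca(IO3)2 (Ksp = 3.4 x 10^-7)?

Precipitation of each salt starts when its ion product equals its Ksp.
For Ce(IO3)3: 3.1 x 10^-11 = 0.045 × [IO3^-]^3  ⇒  [IO3^-] = 8.8 x 10^-4 M.
For Ca(IO3)2: 3.4 x 10^-7 = 0.0053 × [IO3^-]^2  ⇒  [IO3^-] = 8.0 x 10^-3 M.
The salt with the lower threshold [IO3^-] precipitates first: Ce(IO3)3.

Ce(IO3)3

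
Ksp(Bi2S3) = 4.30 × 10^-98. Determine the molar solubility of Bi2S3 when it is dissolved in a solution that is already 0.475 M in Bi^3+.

Bi2S3(s) ⇌ 2 Bi^3+ + 3 S^2-
Ksp = [Bi^3+]^2[S^2-]^3
Let s = moles of Bi2S3 that dissolve per litre. [Bi^3+] = 0.475 + 2s ≈ 0.475, [S^2-] = 3s (common-ion effect: Bi^3+ is already 0.475 M).
Ksp ≈ (0.475)^2 × (3s)^3
s = 1.92 × 10^-33 M
Check: 2s = 3.8 x 10^-33 ≪ 0.475, so the approximation is valid.

s = 1.92 × 10^-33 M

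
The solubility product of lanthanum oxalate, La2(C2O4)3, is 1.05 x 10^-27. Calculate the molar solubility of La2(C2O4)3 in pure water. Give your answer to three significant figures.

La2(C2O4)3(s) <=> 2 La^3+(aq) + 3 C2O4^2-(aq)
Ksp = [La^3+]^2[C2O4^2-]^3
For each mole of La2(C2O4)3 that dissolves: [La^3+] = 2s, [C2O4^2-] = 3s.
Ksp = (2s)^2(3s)^3 = 108s^5
s = (1.05 x 10^-27 / 108)^(1/5) = 1.58 × 10^-6 M

s ≈ 1.58 × 10^-6 M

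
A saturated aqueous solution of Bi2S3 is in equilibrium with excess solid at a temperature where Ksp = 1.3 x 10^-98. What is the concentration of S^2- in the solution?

[S^2-] = 3.1 x 10^-20 M

Bi2S3(s) ⇌ 2 Bi^3+(aq) + 3 S^2-(aq)
Ksp = [Bi^3+]^2[S^2-]^3
Let s = molar solubility. Then [Bi^3+] = 2s and [S^2-] = 3s.
Ksp = (2s)^2(3s)^3 = 108s^5
s^5 = 1.3 x 10^-98 / 108, so s = 1.04 x 10^-20 M
[S^2-] = 3s = 3.1 × 10^-20 M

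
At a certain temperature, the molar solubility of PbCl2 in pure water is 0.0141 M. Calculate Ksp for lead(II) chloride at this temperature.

PbCl2(s) <=> Pb^2+(aq) + 2 Cl^-(aq)
For each mole of PbCl2 that dissolves: [Pb^2+] = s, [Cl^-] = 2s.
Ksp = [Pb^2+][Cl^-]^2
Substituting: Ksp = s(2s)^2 = 4s^3
Ksp = 4 × (1.41 × 10^-2)^3 = 1.12 x 10^-5

1.12 × 10^-5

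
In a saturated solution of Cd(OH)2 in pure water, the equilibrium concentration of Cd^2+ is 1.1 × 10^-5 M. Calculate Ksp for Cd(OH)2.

5.3 × 10^-15

Cd(OH)2(s) <=> Cd^2+(aq) + 2 OH^-(aq)
Stoichiometry gives [OH^-] = (2/1)[Cd^2+] = 2.20 × 10^-5 M.
Ksp = [Cd^2+][OH^-]^2
Ksp = 1.1 × 10^-5 × (2.20 × 10^-5)^2 = 5.3 × 10^-15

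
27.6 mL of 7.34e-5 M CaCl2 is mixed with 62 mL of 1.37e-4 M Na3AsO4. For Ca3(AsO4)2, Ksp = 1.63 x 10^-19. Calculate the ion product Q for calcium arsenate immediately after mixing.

1.04e-22

Total volume = 27.6 + 62 = 89.6 mL.
[Ca^2+] = 7.34 × 10^-5 × (27.6/89.6) = 2.261 × 10^-5 M
[AsO4^3-] = 1.37 x 10^-4 × (62/89.6) = 9.480 × 10^-5 M
Ca3(AsO4)2(s) ⇌ 3 Ca^2+(aq) + 2 AsO4^3-(aq), so Q = [Ca^2+]^3[AsO4^3-]^2
Q = (2.261 × 10^-5)^3(9.480 × 10^-5)^2 = 1.04 × 10^-22
Q < Ksp, so no precipitate of Ca3(AsO4)2 forms.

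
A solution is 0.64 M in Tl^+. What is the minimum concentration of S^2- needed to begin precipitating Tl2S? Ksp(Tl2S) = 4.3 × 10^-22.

Tl2S(s) <=> 2 Tl^+(aq) + S^2-(aq)
Ksp = [Tl^+]^2[S^2-]
Precipitation begins when Q = Ksp. With [Tl^+] = 0.64 M:
4.3 × 10^-22 = (0.64)^2 × [S^2-]
[S^2-] = (4.3 × 10^-22 / 4.10 × 10^-1) = 1.0 × 10^-21 M

[S^2-] ≈ 1.0 × 10^-21 M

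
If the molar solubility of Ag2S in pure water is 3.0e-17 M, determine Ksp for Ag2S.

Ag2S(s) ⇌ 2 Ag^+(aq) + S^2-(aq)
For each mole of Ag2S that dissolves: [Ag^+] = 2s, [S^2-] = s.
Ksp = [Ag^+]^2[S^2-]
Substituting: Ksp = (2s)^2s = 4s^3
Ksp = 4 × (3.0 × 10^-17)^3 = 1.1 × 10^-49

Ksp ≈ 1.1 × 10^-49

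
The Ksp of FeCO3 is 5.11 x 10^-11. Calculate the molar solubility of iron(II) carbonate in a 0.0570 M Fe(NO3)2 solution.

FeCO3(s) ⇌ Fe^2+(aq) + CO3^2-(aq)
Ksp = [Fe^2+][CO3^2-]
If s mol/L dissolves here, [Fe^2+] = 0.0570 + s ≈ 0.0570, [CO3^2-] = s (common-ion effect: Fe^2+ is already 0.0570 M).
Ksp ≈ 0.0570 × s
s = 8.96 × 10^-10 M
Check: s = 9.0 × 10^-10 ≪ 0.0570, so the approximation is valid.

s ≈ 8.96 × 10^-10 M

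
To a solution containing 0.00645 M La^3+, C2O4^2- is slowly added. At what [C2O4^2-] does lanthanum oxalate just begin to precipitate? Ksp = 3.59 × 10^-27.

La2(C2O4)3(s) ⇌ 2 La^3+(aq) + 3 C2O4^2-(aq)
Ksp = [La^3+]^2[C2O4^2-]^3
Precipitation begins when Q = Ksp. With [La^3+] = 0.00645 M:
3.59 × 10^-27 = (0.00645)^2 × [C2O4^2-]^3
[C2O4^2-] = (3.59 × 10^-27 / 4.160 × 10^-5)^(1/3) = 4.42 × 10^-8 M

[C2O4^2-] = 4.42 x 10^-8 M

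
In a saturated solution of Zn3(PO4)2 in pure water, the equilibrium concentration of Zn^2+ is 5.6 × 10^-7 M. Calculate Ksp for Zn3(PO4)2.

Ksp = 2.4e-32

Zn3(PO4)2(s) <=> 3 Zn^2+(aq) + 2 PO4^3-(aq)
Stoichiometry gives [PO4^3-] = (2/3)[Zn^2+] = 3.73 × 10^-7 M.
Ksp = [Zn^2+]^3[PO4^3-]^2
Ksp = (5.6 x 10^-7)^3 × (3.73 x 10^-7)^2 = 2.4 × 10^-32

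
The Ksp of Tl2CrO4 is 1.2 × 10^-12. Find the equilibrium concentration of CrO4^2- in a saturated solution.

[CrO4^2-] = 6.7e-5 M

Tl2CrO4(s) <=> 2 Tl^+ + CrO4^2-
Ksp = [Tl^+]^2[CrO4^2-]
If s mol/L of Tl2CrO4 dissolves, [Tl^+] = 2s and [CrO4^2-] = s.
Substituting: Ksp = (2s)^2s = 4s^3
s^3 = 1.2 × 10^-12 / 4, so s = 6.69 x 10^-5 M
[CrO4^2-] = s = 6.7 x 10^-5 M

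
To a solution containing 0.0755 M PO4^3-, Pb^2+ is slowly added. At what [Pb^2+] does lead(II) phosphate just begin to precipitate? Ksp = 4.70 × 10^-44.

[Pb^2+] ≈ 2.02 × 10^-14 M

Pb3(PO4)2(s) ⇌ 3 Pb^2+ + 2 PO4^3-
Ksp = [Pb^2+]^3[PO4^3-]^2
Precipitation begins when Q = Ksp. With [PO4^3-] = 0.0755 M:
4.70 × 10^-44 = (0.0755)^2 × [Pb^2+]^3
[Pb^2+] = (4.70 × 10^-44 / 5.700 × 10^-3)^(1/3) = 2.02 x 10^-14 M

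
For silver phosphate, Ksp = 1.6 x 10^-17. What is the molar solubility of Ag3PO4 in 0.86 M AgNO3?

Ag3PO4(s) ⇌ 3 Ag^+(aq) + PO4^3-(aq)
Ksp = [Ag^+]^3[PO4^3-]
Let s = moles of Ag3PO4 that dissolve per litre. [Ag^+] = 0.86 + 3s ≈ 0.86, [PO4^3-] = s (Ksp is small, so little additional dissolves).
Ksp ≈ (0.86)^3 × s
s = 2.5 × 10^-17 M
Check: 3s = 7.5 x 10^-17 ≪ 0.86, so the approximation is valid.

s = 2.5 × 10^-17 M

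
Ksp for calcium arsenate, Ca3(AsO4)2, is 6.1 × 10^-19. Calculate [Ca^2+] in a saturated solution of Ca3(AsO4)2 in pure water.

[Ca^2+] ≈ 2.7 x 10^-4 M

Ca3(AsO4)2(s) ⇌ 3 Ca^2+ + 2 AsO4^3-
Ksp = [Ca^2+]^3[AsO4^3-]^2
If s mol/L of Ca3(AsO4)2 dissolves, [Ca^2+] = 3s and [AsO4^3-] = 2s.
Ksp = (3s)^3(2s)^2 = 108s^5
s = (6.1 × 10^-19 / 108)^(1/5) = 8.92 x 10^-5 M
[Ca^2+] = 3s = 2.7 × 10^-4 M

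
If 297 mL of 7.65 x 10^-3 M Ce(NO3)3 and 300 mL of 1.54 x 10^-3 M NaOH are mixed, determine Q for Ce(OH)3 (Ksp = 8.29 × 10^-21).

Q = 1.76 × 10^-12

Total volume = 297 + 300 = 597 mL.
[Ce^3+] = 7.65 x 10^-3 × (297/597) = 3.806 × 10^-3 M
[OH^-] = 1.54 x 10^-3 × (300/597) = 7.739 × 10^-4 M
Ce(OH)3(s) ⇌ Ce^3+ + 3 OH^-, so Q = [Ce^3+][OH^-]^3
Q = (3.806 × 10^-3)(7.739 x 10^-4)^3 = 1.76 × 10^-12
Q > Ksp, so Ce(OH)3 will precipitate.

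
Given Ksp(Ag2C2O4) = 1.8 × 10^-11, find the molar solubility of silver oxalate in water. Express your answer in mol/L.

Ag2C2O4(s) <=> 2 Ag^+ + C2O4^2-
Ksp = [Ag^+]^2[C2O4^2-]
Let s = molar solubility. Then [Ag^+] = 2s and [C2O4^2-] = s.
Substituting: Ksp = (2s)^2s = 4s^3
s = (1.8 × 10^-11 / 4)^(1/3) = 1.7 × 10^-4 M

1.7 × 10^-4 M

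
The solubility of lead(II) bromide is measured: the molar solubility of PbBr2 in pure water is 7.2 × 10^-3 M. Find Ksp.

PbBr2(s) <=> Pb^2+ + 2 Br^-
With molar solubility s: [Pb^2+] = s, [Br^-] = 2s.
Ksp = [Pb^2+][Br^-]^2
Ksp = s(2s)^2 = 4s^3
Ksp = 4 × (7.2 x 10^-3)^3 = 1.5 x 10^-6

Ksp = 1.5 x 10^-6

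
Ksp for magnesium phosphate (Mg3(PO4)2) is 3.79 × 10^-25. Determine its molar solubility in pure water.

Mg3(PO4)2(s) ⇌ 3 Mg^2+ + 2 PO4^3-
Ksp = [Mg^2+]^3[PO4^3-]^2
Let s = molar solubility. Then [Mg^2+] = 3s and [PO4^3-] = 2s.
Substituting: Ksp = (3s)^3(2s)^2 = 108s^5
s = (3.79 × 10^-25 / 108)^(1/5) = 5.12 × 10^-6 M

s ≈ 5.12 × 10^-6 M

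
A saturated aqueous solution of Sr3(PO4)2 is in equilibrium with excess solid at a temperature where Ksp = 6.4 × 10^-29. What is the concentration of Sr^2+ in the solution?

Sr3(PO4)2(s) ⇌ 3 Sr^2+ + 2 PO4^3-
Ksp = [Sr^2+]^3[PO4^3-]^2
If s mol/L of Sr3(PO4)2 dissolves, [Sr^2+] = 3s and [PO4^3-] = 2s.
Substituting: Ksp = (3s)^3(2s)^2 = 108s^5
s^5 = 6.4 × 10^-29 / 108, so s = 9.01 x 10^-7 M
[Sr^2+] = 3s = 2.7 x 10^-6 M

[Sr^2+] ≈ 2.7 × 10^-6 M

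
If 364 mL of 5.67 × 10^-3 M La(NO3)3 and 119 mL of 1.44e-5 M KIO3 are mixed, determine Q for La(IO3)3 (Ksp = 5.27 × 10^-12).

Total volume = 364 + 119 = 483 mL.
[La^3+] = 5.67 × 10^-3 × (364/483) = 4.273 × 10^-3 M
[IO3^-] = 1.44 x 10^-5 × (119/483) = 3.548 × 10^-6 M
La(IO3)3(s) ⇌ La^3+(aq) + 3 IO3^-(aq), so Q = [La^3+][IO3^-]^3
Q = (4.273 × 10^-3)(3.548 x 10^-6)^3 = 1.91 × 10^-19
Q < Ksp, so no precipitate of La(IO3)3 forms.

1.91 x 10^-19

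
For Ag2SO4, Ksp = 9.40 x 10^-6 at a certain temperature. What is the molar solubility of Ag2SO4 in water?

1.33 × 10^-2 M

Ag2SO4(s) ⇌ 2 Ag^+(aq) + SO4^2-(aq)
Ksp = [Ag^+]^2[SO4^2-]
For each mole of Ag2SO4 that dissolves: [Ag^+] = 2s, [SO4^2-] = s.
So Ksp = (2s)^2 × s = 4s^3
s = (9.40 x 10^-6 / 4)^(1/3) = 1.33 × 10^-2 M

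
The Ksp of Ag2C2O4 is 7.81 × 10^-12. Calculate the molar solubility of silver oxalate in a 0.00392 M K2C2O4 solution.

s = 2.23e-5 M

Ag2C2O4(s) ⇌ 2 Ag^+(aq) + C2O4^2-(aq)
Ksp = [Ag^+]^2[C2O4^2-]
Let s be the molar solubility in this solution. [Ag^+] = 2s, [C2O4^2-] = 0.00392 + s ≈ 0.00392 (common-ion effect: C2O4^2- is already 0.00392 M).
Ksp ≈ (2s)^2 × 0.00392
s = 2.23 × 10^-5 M
Check: s = 2.2 × 10^-5 ≪ 0.00392, so the approximation is valid.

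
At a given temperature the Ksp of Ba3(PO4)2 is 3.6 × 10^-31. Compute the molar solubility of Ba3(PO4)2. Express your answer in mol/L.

Ba3(PO4)2(s) ⇌ 3 Ba^2+ + 2 PO4^3-
Ksp = [Ba^2+]^3[PO4^3-]^2
For each mole of Ba3(PO4)2 that dissolves: [Ba^2+] = 3s, [PO4^3-] = 2s.
So Ksp = (3s)^3 × (2s)^2 = 108s^5
s^5 = 3.6 × 10^-31 / 108, so s = 3.2 × 10^-7 M

s = 3.2e-7 M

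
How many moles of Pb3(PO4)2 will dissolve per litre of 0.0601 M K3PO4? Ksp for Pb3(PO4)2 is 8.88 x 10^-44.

s = 9.69 × 10^-15 M

Pb3(PO4)2(s) <=> 3 Pb^2+ + 2 PO4^3-
Ksp = [Pb^2+]^3[PO4^3-]^2
Let s be the molar solubility in this solution. [Pb^2+] = 3s, [PO4^3-] = 0.0601 + 2s ≈ 0.0601 (Ksp is small, so little additional dissolves).
Ksp ≈ (3s)^3 × (0.0601)^2
s = 9.69 x 10^-15 M
Check: 2s = 1.9 × 10^-14 ≪ 0.0601, so the approximation is valid.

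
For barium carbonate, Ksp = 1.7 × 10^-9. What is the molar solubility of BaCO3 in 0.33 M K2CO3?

s ≈ 5.2 × 10^-9 M

BaCO3(s) <=> Ba^2+ + CO3^2-
Ksp = [Ba^2+][CO3^2-]
If s mol/L dissolves here, [Ba^2+] = s, [CO3^2-] = 0.33 + s ≈ 0.33 (common-ion effect: CO3^2- is already 0.33 M).
Ksp ≈ s × 0.33
s = 5.2 × 10^-9 M
Check: s = 5.2 x 10^-9 ≪ 0.33, so the approximation is valid.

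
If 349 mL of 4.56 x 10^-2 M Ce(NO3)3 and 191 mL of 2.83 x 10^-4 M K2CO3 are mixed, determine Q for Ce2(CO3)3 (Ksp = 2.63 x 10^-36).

Total volume = 349 + 191 = 540 mL.
[Ce^3+] = 4.56 × 10^-2 × (349/540) = 2.947 × 10^-2 M
[CO3^2-] = 2.83 × 10^-4 × (191/540) = 1.001 × 10^-4 M
Ce2(CO3)3(s) <=> 2 Ce^3+(aq) + 3 CO3^2-(aq), so Q = [Ce^3+]^2[CO3^2-]^3
Q = (2.947 x 10^-2)^2(1.001 × 10^-4)^3 = 8.71 × 10^-16
Q > Ksp, so Ce2(CO3)3 will precipitate.

8.71e-16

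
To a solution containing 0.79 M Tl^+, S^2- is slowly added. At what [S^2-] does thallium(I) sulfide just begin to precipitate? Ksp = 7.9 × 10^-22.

Tl2S(s) <=> 2 Tl^+(aq) + S^2-(aq)
Ksp = [Tl^+]^2[S^2-]
Precipitation begins when Q = Ksp. With [Tl^+] = 0.79 M:
7.9 × 10^-22 = (0.79)^2 × [S^2-]
[S^2-] = (7.9 × 10^-22 / 6.24 × 10^-1) = 1.3 × 10^-21 M

1.3 × 10^-21 M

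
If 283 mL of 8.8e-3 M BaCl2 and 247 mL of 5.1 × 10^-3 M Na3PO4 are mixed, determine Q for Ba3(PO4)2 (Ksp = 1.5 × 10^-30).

Q = 5.9 × 10^-13

Total volume = 283 + 247 = 530 mL.
[Ba^2+] = 8.8 x 10^-3 × (283/530) = 4.70 × 10^-3 M
[PO4^3-] = 5.1 x 10^-3 × (247/530) = 2.38 × 10^-3 M
Ba3(PO4)2(s) <=> 3 Ba^2+(aq) + 2 PO4^3-(aq), so Q = [Ba^2+]^3[PO4^3-]^2
Q = (4.70 x 10^-3)^3(2.38 × 10^-3)^2 = 5.9 × 10^-13
Q > Ksp, so Ba3(PO4)2 will precipitate.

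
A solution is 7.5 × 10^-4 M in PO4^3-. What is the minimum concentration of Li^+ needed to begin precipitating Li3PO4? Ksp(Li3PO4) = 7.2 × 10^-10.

Li3PO4(s) <=> 3 Li^+(aq) + PO4^3-(aq)
Ksp = [Li^+]^3[PO4^3-]
Precipitation begins when Q = Ksp. With [PO4^3-] = 7.5 × 10^-4 M:
7.2 × 10^-10 = (7.5 × 10^-4) × [Li^+]^3
[Li^+] = (7.2 × 10^-10 / 7.5 x 10^-4)^(1/3) = 9.9 × 10^-3 M

9.9 × 10^-3 M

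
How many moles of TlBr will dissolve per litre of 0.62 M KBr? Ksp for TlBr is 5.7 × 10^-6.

TlBr(s) ⇌ Tl^+(aq) + Br^-(aq)
Ksp = [Tl^+][Br^-]
Let s be the molar solubility in this solution. [Tl^+] = s, [Br^-] = 0.62 + s ≈ 0.62 (common-ion effect: Br^- is already 0.62 M).
Ksp ≈ s × 0.62
s = 9.2 × 10^-6 M
Check: s = 9.2 × 10^-6 ≪ 0.62, so the approximation is valid.

s ≈ 9.2 x 10^-6 M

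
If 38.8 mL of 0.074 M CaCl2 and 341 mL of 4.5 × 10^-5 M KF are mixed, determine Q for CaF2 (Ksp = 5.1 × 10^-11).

Total volume = 38.8 + 341 = 379.8 mL.
[Ca^2+] = 7.4 × 10^-2 × (38.8/379.8) = 7.56 × 10^-3 M
[F^-] = 4.5 × 10^-5 × (341/379.8) = 4.04 x 10^-5 M
CaF2(s) ⇌ Ca^2+ + 2 F^-, so Q = [Ca^2+][F^-]^2
Q = (7.56 x 10^-3)(4.04 x 10^-5)^2 = 1.2 x 10^-11
Q < Ksp, so no precipitate of CaF2 forms.

Q = 1.2 x 10^-11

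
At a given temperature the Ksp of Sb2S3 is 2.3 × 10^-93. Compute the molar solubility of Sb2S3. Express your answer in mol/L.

Sb2S3(s) ⇌ 2 Sb^3+ + 3 S^2-
Ksp = [Sb^3+]^2[S^2-]^3
For each mole of Sb2S3 that dissolves: [Sb^3+] = 2s, [S^2-] = 3s.
Substituting: Ksp = (2s)^2(3s)^3 = 108s^5
s^5 = 2.3 × 10^-93 / 108, so s = 1.2 × 10^-19 M

1.2 x 10^-19 M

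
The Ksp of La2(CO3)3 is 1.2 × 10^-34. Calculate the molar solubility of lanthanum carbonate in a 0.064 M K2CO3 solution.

s = 3.4 × 10^-16 M

La2(CO3)3(s) ⇌ 2 La^3+ + 3 CO3^2-
Ksp = [La^3+]^2[CO3^2-]^3
Let s = moles of La2(CO3)3 that dissolve per litre. [La^3+] = 2s, [CO3^2-] = 0.064 + 3s ≈ 0.064 (Ksp is small, so little additional dissolves).
Ksp ≈ (2s)^2 × (0.064)^3
s = 3.4 × 10^-16 M
Check: 3s = 1.0 × 10^-15 ≪ 0.064, so the approximation is valid.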